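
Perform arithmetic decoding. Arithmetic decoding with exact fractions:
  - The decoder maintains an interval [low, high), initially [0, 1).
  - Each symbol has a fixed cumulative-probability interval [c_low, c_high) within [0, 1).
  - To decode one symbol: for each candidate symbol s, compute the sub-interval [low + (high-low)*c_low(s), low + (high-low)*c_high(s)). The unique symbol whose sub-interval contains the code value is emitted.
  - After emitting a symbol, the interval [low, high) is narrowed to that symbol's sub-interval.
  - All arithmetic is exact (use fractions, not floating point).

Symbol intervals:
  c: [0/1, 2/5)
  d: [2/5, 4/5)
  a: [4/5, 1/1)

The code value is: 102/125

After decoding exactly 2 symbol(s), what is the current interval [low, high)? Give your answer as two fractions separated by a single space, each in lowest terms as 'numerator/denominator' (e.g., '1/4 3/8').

Step 1: interval [0/1, 1/1), width = 1/1 - 0/1 = 1/1
  'c': [0/1 + 1/1*0/1, 0/1 + 1/1*2/5) = [0/1, 2/5)
  'd': [0/1 + 1/1*2/5, 0/1 + 1/1*4/5) = [2/5, 4/5)
  'a': [0/1 + 1/1*4/5, 0/1 + 1/1*1/1) = [4/5, 1/1) <- contains code 102/125
  emit 'a', narrow to [4/5, 1/1)
Step 2: interval [4/5, 1/1), width = 1/1 - 4/5 = 1/5
  'c': [4/5 + 1/5*0/1, 4/5 + 1/5*2/5) = [4/5, 22/25) <- contains code 102/125
  'd': [4/5 + 1/5*2/5, 4/5 + 1/5*4/5) = [22/25, 24/25)
  'a': [4/5 + 1/5*4/5, 4/5 + 1/5*1/1) = [24/25, 1/1)
  emit 'c', narrow to [4/5, 22/25)

Answer: 4/5 22/25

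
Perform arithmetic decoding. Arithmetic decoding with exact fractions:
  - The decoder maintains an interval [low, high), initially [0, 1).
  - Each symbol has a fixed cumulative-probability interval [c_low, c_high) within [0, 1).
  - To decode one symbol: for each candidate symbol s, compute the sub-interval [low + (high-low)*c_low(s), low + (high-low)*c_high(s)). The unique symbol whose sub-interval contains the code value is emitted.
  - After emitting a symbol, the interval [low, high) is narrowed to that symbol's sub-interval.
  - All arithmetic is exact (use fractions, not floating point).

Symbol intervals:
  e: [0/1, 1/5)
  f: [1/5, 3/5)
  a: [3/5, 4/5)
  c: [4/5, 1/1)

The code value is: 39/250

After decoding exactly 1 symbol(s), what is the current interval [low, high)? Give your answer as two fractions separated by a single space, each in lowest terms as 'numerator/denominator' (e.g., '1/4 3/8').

Step 1: interval [0/1, 1/1), width = 1/1 - 0/1 = 1/1
  'e': [0/1 + 1/1*0/1, 0/1 + 1/1*1/5) = [0/1, 1/5) <- contains code 39/250
  'f': [0/1 + 1/1*1/5, 0/1 + 1/1*3/5) = [1/5, 3/5)
  'a': [0/1 + 1/1*3/5, 0/1 + 1/1*4/5) = [3/5, 4/5)
  'c': [0/1 + 1/1*4/5, 0/1 + 1/1*1/1) = [4/5, 1/1)
  emit 'e', narrow to [0/1, 1/5)

Answer: 0/1 1/5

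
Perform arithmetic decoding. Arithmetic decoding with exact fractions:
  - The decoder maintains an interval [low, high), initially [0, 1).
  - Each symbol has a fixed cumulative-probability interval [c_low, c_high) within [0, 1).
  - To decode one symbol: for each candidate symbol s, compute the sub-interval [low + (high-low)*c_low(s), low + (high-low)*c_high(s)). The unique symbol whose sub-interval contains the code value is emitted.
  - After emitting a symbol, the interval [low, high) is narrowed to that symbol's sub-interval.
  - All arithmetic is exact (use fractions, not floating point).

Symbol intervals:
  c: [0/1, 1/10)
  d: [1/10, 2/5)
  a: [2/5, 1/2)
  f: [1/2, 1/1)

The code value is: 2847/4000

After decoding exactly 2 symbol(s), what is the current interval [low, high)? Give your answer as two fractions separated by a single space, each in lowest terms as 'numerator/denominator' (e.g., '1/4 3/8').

Answer: 7/10 3/4

Derivation:
Step 1: interval [0/1, 1/1), width = 1/1 - 0/1 = 1/1
  'c': [0/1 + 1/1*0/1, 0/1 + 1/1*1/10) = [0/1, 1/10)
  'd': [0/1 + 1/1*1/10, 0/1 + 1/1*2/5) = [1/10, 2/5)
  'a': [0/1 + 1/1*2/5, 0/1 + 1/1*1/2) = [2/5, 1/2)
  'f': [0/1 + 1/1*1/2, 0/1 + 1/1*1/1) = [1/2, 1/1) <- contains code 2847/4000
  emit 'f', narrow to [1/2, 1/1)
Step 2: interval [1/2, 1/1), width = 1/1 - 1/2 = 1/2
  'c': [1/2 + 1/2*0/1, 1/2 + 1/2*1/10) = [1/2, 11/20)
  'd': [1/2 + 1/2*1/10, 1/2 + 1/2*2/5) = [11/20, 7/10)
  'a': [1/2 + 1/2*2/5, 1/2 + 1/2*1/2) = [7/10, 3/4) <- contains code 2847/4000
  'f': [1/2 + 1/2*1/2, 1/2 + 1/2*1/1) = [3/4, 1/1)
  emit 'a', narrow to [7/10, 3/4)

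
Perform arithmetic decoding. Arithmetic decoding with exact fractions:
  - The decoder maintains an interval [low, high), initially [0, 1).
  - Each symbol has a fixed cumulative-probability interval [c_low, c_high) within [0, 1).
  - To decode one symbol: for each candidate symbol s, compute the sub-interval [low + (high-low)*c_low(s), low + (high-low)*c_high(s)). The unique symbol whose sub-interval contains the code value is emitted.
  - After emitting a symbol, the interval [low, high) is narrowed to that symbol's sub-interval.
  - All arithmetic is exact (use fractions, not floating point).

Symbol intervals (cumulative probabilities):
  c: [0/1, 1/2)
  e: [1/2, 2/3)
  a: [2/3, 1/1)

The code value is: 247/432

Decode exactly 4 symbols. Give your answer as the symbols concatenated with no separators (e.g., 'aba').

Step 1: interval [0/1, 1/1), width = 1/1 - 0/1 = 1/1
  'c': [0/1 + 1/1*0/1, 0/1 + 1/1*1/2) = [0/1, 1/2)
  'e': [0/1 + 1/1*1/2, 0/1 + 1/1*2/3) = [1/2, 2/3) <- contains code 247/432
  'a': [0/1 + 1/1*2/3, 0/1 + 1/1*1/1) = [2/3, 1/1)
  emit 'e', narrow to [1/2, 2/3)
Step 2: interval [1/2, 2/3), width = 2/3 - 1/2 = 1/6
  'c': [1/2 + 1/6*0/1, 1/2 + 1/6*1/2) = [1/2, 7/12) <- contains code 247/432
  'e': [1/2 + 1/6*1/2, 1/2 + 1/6*2/3) = [7/12, 11/18)
  'a': [1/2 + 1/6*2/3, 1/2 + 1/6*1/1) = [11/18, 2/3)
  emit 'c', narrow to [1/2, 7/12)
Step 3: interval [1/2, 7/12), width = 7/12 - 1/2 = 1/12
  'c': [1/2 + 1/12*0/1, 1/2 + 1/12*1/2) = [1/2, 13/24)
  'e': [1/2 + 1/12*1/2, 1/2 + 1/12*2/3) = [13/24, 5/9)
  'a': [1/2 + 1/12*2/3, 1/2 + 1/12*1/1) = [5/9, 7/12) <- contains code 247/432
  emit 'a', narrow to [5/9, 7/12)
Step 4: interval [5/9, 7/12), width = 7/12 - 5/9 = 1/36
  'c': [5/9 + 1/36*0/1, 5/9 + 1/36*1/2) = [5/9, 41/72)
  'e': [5/9 + 1/36*1/2, 5/9 + 1/36*2/3) = [41/72, 31/54) <- contains code 247/432
  'a': [5/9 + 1/36*2/3, 5/9 + 1/36*1/1) = [31/54, 7/12)
  emit 'e', narrow to [41/72, 31/54)

Answer: ecae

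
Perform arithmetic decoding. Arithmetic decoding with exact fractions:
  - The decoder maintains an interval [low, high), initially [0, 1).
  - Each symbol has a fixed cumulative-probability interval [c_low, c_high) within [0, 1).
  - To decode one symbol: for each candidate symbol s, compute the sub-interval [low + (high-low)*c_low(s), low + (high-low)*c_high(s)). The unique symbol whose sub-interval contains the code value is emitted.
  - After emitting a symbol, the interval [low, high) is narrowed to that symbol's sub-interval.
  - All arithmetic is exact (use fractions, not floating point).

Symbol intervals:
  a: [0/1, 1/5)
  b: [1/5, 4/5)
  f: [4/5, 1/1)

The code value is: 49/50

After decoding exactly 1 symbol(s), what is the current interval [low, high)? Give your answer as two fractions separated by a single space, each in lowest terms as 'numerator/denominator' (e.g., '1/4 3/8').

Answer: 4/5 1/1

Derivation:
Step 1: interval [0/1, 1/1), width = 1/1 - 0/1 = 1/1
  'a': [0/1 + 1/1*0/1, 0/1 + 1/1*1/5) = [0/1, 1/5)
  'b': [0/1 + 1/1*1/5, 0/1 + 1/1*4/5) = [1/5, 4/5)
  'f': [0/1 + 1/1*4/5, 0/1 + 1/1*1/1) = [4/5, 1/1) <- contains code 49/50
  emit 'f', narrow to [4/5, 1/1)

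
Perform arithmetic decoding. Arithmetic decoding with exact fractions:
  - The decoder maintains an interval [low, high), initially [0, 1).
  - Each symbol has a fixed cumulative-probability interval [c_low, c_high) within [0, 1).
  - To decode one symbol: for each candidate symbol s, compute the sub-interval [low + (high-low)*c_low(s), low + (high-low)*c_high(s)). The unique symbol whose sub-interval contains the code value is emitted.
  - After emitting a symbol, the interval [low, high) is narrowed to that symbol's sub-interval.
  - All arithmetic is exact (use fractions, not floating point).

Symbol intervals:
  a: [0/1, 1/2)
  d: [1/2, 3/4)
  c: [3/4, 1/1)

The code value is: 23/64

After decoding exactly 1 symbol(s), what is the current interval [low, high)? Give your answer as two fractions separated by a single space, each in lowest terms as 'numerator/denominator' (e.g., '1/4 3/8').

Answer: 0/1 1/2

Derivation:
Step 1: interval [0/1, 1/1), width = 1/1 - 0/1 = 1/1
  'a': [0/1 + 1/1*0/1, 0/1 + 1/1*1/2) = [0/1, 1/2) <- contains code 23/64
  'd': [0/1 + 1/1*1/2, 0/1 + 1/1*3/4) = [1/2, 3/4)
  'c': [0/1 + 1/1*3/4, 0/1 + 1/1*1/1) = [3/4, 1/1)
  emit 'a', narrow to [0/1, 1/2)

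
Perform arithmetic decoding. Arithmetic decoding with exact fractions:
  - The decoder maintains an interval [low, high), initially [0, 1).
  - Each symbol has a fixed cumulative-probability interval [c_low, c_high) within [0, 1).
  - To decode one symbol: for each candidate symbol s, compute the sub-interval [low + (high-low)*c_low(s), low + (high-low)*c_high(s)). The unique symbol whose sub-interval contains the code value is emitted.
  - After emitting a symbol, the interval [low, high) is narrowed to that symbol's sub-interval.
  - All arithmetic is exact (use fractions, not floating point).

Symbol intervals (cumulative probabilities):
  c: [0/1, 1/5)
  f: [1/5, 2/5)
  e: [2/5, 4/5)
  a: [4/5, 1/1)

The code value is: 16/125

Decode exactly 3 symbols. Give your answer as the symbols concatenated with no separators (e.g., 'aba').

Answer: cee

Derivation:
Step 1: interval [0/1, 1/1), width = 1/1 - 0/1 = 1/1
  'c': [0/1 + 1/1*0/1, 0/1 + 1/1*1/5) = [0/1, 1/5) <- contains code 16/125
  'f': [0/1 + 1/1*1/5, 0/1 + 1/1*2/5) = [1/5, 2/5)
  'e': [0/1 + 1/1*2/5, 0/1 + 1/1*4/5) = [2/5, 4/5)
  'a': [0/1 + 1/1*4/5, 0/1 + 1/1*1/1) = [4/5, 1/1)
  emit 'c', narrow to [0/1, 1/5)
Step 2: interval [0/1, 1/5), width = 1/5 - 0/1 = 1/5
  'c': [0/1 + 1/5*0/1, 0/1 + 1/5*1/5) = [0/1, 1/25)
  'f': [0/1 + 1/5*1/5, 0/1 + 1/5*2/5) = [1/25, 2/25)
  'e': [0/1 + 1/5*2/5, 0/1 + 1/5*4/5) = [2/25, 4/25) <- contains code 16/125
  'a': [0/1 + 1/5*4/5, 0/1 + 1/5*1/1) = [4/25, 1/5)
  emit 'e', narrow to [2/25, 4/25)
Step 3: interval [2/25, 4/25), width = 4/25 - 2/25 = 2/25
  'c': [2/25 + 2/25*0/1, 2/25 + 2/25*1/5) = [2/25, 12/125)
  'f': [2/25 + 2/25*1/5, 2/25 + 2/25*2/5) = [12/125, 14/125)
  'e': [2/25 + 2/25*2/5, 2/25 + 2/25*4/5) = [14/125, 18/125) <- contains code 16/125
  'a': [2/25 + 2/25*4/5, 2/25 + 2/25*1/1) = [18/125, 4/25)
  emit 'e', narrow to [14/125, 18/125)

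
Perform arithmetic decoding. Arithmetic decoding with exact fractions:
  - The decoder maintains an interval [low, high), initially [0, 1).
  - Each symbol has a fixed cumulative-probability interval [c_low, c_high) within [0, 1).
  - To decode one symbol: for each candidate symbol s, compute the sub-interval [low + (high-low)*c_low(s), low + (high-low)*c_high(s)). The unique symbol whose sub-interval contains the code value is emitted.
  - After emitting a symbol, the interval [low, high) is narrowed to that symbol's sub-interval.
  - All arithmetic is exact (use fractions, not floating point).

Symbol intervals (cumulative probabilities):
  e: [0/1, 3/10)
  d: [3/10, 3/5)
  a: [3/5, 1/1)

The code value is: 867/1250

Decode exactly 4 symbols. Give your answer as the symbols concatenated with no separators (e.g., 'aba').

Answer: aead

Derivation:
Step 1: interval [0/1, 1/1), width = 1/1 - 0/1 = 1/1
  'e': [0/1 + 1/1*0/1, 0/1 + 1/1*3/10) = [0/1, 3/10)
  'd': [0/1 + 1/1*3/10, 0/1 + 1/1*3/5) = [3/10, 3/5)
  'a': [0/1 + 1/1*3/5, 0/1 + 1/1*1/1) = [3/5, 1/1) <- contains code 867/1250
  emit 'a', narrow to [3/5, 1/1)
Step 2: interval [3/5, 1/1), width = 1/1 - 3/5 = 2/5
  'e': [3/5 + 2/5*0/1, 3/5 + 2/5*3/10) = [3/5, 18/25) <- contains code 867/1250
  'd': [3/5 + 2/5*3/10, 3/5 + 2/5*3/5) = [18/25, 21/25)
  'a': [3/5 + 2/5*3/5, 3/5 + 2/5*1/1) = [21/25, 1/1)
  emit 'e', narrow to [3/5, 18/25)
Step 3: interval [3/5, 18/25), width = 18/25 - 3/5 = 3/25
  'e': [3/5 + 3/25*0/1, 3/5 + 3/25*3/10) = [3/5, 159/250)
  'd': [3/5 + 3/25*3/10, 3/5 + 3/25*3/5) = [159/250, 84/125)
  'a': [3/5 + 3/25*3/5, 3/5 + 3/25*1/1) = [84/125, 18/25) <- contains code 867/1250
  emit 'a', narrow to [84/125, 18/25)
Step 4: interval [84/125, 18/25), width = 18/25 - 84/125 = 6/125
  'e': [84/125 + 6/125*0/1, 84/125 + 6/125*3/10) = [84/125, 429/625)
  'd': [84/125 + 6/125*3/10, 84/125 + 6/125*3/5) = [429/625, 438/625) <- contains code 867/1250
  'a': [84/125 + 6/125*3/5, 84/125 + 6/125*1/1) = [438/625, 18/25)
  emit 'd', narrow to [429/625, 438/625)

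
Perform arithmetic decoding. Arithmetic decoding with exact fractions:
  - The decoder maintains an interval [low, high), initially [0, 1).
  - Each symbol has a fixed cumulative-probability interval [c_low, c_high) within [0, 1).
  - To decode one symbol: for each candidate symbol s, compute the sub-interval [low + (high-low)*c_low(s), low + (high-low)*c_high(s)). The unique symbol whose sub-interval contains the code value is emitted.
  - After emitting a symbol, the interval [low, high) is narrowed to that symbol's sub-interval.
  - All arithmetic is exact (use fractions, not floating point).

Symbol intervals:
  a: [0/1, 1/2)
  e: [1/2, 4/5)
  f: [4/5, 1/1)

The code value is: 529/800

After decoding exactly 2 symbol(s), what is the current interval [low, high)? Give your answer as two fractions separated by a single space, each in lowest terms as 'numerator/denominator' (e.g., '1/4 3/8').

Answer: 13/20 37/50

Derivation:
Step 1: interval [0/1, 1/1), width = 1/1 - 0/1 = 1/1
  'a': [0/1 + 1/1*0/1, 0/1 + 1/1*1/2) = [0/1, 1/2)
  'e': [0/1 + 1/1*1/2, 0/1 + 1/1*4/5) = [1/2, 4/5) <- contains code 529/800
  'f': [0/1 + 1/1*4/5, 0/1 + 1/1*1/1) = [4/5, 1/1)
  emit 'e', narrow to [1/2, 4/5)
Step 2: interval [1/2, 4/5), width = 4/5 - 1/2 = 3/10
  'a': [1/2 + 3/10*0/1, 1/2 + 3/10*1/2) = [1/2, 13/20)
  'e': [1/2 + 3/10*1/2, 1/2 + 3/10*4/5) = [13/20, 37/50) <- contains code 529/800
  'f': [1/2 + 3/10*4/5, 1/2 + 3/10*1/1) = [37/50, 4/5)
  emit 'e', narrow to [13/20, 37/50)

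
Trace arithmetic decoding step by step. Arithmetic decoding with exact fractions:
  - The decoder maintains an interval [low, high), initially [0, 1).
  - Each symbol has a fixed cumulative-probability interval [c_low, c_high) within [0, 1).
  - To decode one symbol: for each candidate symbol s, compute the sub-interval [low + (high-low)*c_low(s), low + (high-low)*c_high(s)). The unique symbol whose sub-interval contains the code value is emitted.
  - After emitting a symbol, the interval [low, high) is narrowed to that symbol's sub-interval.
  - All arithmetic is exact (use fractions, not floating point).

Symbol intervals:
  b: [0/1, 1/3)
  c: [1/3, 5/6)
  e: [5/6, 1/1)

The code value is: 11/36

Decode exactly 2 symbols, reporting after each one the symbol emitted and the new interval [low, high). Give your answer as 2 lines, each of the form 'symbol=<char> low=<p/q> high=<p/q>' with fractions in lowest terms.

Step 1: interval [0/1, 1/1), width = 1/1 - 0/1 = 1/1
  'b': [0/1 + 1/1*0/1, 0/1 + 1/1*1/3) = [0/1, 1/3) <- contains code 11/36
  'c': [0/1 + 1/1*1/3, 0/1 + 1/1*5/6) = [1/3, 5/6)
  'e': [0/1 + 1/1*5/6, 0/1 + 1/1*1/1) = [5/6, 1/1)
  emit 'b', narrow to [0/1, 1/3)
Step 2: interval [0/1, 1/3), width = 1/3 - 0/1 = 1/3
  'b': [0/1 + 1/3*0/1, 0/1 + 1/3*1/3) = [0/1, 1/9)
  'c': [0/1 + 1/3*1/3, 0/1 + 1/3*5/6) = [1/9, 5/18)
  'e': [0/1 + 1/3*5/6, 0/1 + 1/3*1/1) = [5/18, 1/3) <- contains code 11/36
  emit 'e', narrow to [5/18, 1/3)

Answer: symbol=b low=0/1 high=1/3
symbol=e low=5/18 high=1/3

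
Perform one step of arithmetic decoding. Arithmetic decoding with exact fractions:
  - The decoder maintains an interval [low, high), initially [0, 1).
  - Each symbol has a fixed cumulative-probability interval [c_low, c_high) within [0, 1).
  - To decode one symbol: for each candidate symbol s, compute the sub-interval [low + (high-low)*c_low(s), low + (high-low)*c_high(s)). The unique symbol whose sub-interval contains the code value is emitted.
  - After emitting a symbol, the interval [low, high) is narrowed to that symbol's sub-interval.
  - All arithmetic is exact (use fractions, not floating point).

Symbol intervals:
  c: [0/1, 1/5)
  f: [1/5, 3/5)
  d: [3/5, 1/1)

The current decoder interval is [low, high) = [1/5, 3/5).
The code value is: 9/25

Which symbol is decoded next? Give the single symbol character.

Answer: f

Derivation:
Interval width = high − low = 3/5 − 1/5 = 2/5
Scaled code = (code − low) / width = (9/25 − 1/5) / 2/5 = 2/5
  c: [0/1, 1/5) 
  f: [1/5, 3/5) ← scaled code falls here ✓
  d: [3/5, 1/1) 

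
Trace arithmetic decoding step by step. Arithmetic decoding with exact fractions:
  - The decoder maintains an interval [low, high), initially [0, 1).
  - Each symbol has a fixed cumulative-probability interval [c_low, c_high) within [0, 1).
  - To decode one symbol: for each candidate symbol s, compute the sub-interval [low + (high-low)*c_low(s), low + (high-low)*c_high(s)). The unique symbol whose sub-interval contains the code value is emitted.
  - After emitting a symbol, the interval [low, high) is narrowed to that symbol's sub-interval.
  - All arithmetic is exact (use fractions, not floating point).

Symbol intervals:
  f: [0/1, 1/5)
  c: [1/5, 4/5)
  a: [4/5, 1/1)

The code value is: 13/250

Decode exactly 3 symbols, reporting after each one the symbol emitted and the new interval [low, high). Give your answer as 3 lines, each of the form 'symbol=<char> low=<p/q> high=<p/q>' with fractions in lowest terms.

Step 1: interval [0/1, 1/1), width = 1/1 - 0/1 = 1/1
  'f': [0/1 + 1/1*0/1, 0/1 + 1/1*1/5) = [0/1, 1/5) <- contains code 13/250
  'c': [0/1 + 1/1*1/5, 0/1 + 1/1*4/5) = [1/5, 4/5)
  'a': [0/1 + 1/1*4/5, 0/1 + 1/1*1/1) = [4/5, 1/1)
  emit 'f', narrow to [0/1, 1/5)
Step 2: interval [0/1, 1/5), width = 1/5 - 0/1 = 1/5
  'f': [0/1 + 1/5*0/1, 0/1 + 1/5*1/5) = [0/1, 1/25)
  'c': [0/1 + 1/5*1/5, 0/1 + 1/5*4/5) = [1/25, 4/25) <- contains code 13/250
  'a': [0/1 + 1/5*4/5, 0/1 + 1/5*1/1) = [4/25, 1/5)
  emit 'c', narrow to [1/25, 4/25)
Step 3: interval [1/25, 4/25), width = 4/25 - 1/25 = 3/25
  'f': [1/25 + 3/25*0/1, 1/25 + 3/25*1/5) = [1/25, 8/125) <- contains code 13/250
  'c': [1/25 + 3/25*1/5, 1/25 + 3/25*4/5) = [8/125, 17/125)
  'a': [1/25 + 3/25*4/5, 1/25 + 3/25*1/1) = [17/125, 4/25)
  emit 'f', narrow to [1/25, 8/125)

Answer: symbol=f low=0/1 high=1/5
symbol=c low=1/25 high=4/25
symbol=f low=1/25 high=8/125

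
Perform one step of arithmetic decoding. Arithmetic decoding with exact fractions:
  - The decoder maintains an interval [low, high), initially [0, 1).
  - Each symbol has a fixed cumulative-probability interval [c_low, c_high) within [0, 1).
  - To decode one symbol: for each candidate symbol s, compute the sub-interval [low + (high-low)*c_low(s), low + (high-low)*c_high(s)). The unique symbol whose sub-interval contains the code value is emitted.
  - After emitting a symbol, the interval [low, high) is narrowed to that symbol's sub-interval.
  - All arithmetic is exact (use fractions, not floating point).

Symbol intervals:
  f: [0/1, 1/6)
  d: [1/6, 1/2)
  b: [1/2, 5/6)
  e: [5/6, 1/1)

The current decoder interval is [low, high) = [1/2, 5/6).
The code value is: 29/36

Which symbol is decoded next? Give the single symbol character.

Interval width = high − low = 5/6 − 1/2 = 1/3
Scaled code = (code − low) / width = (29/36 − 1/2) / 1/3 = 11/12
  f: [0/1, 1/6) 
  d: [1/6, 1/2) 
  b: [1/2, 5/6) 
  e: [5/6, 1/1) ← scaled code falls here ✓

Answer: e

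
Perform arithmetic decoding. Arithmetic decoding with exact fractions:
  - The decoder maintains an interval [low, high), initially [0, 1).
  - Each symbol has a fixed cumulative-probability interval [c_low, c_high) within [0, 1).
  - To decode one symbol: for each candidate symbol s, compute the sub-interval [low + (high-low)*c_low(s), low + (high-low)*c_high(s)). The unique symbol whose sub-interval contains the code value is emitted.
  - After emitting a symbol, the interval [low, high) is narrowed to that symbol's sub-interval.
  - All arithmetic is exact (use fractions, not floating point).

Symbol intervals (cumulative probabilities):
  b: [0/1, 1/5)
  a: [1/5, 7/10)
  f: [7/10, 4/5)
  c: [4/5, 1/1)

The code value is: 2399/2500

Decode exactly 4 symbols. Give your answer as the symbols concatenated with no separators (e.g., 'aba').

Answer: cfcc

Derivation:
Step 1: interval [0/1, 1/1), width = 1/1 - 0/1 = 1/1
  'b': [0/1 + 1/1*0/1, 0/1 + 1/1*1/5) = [0/1, 1/5)
  'a': [0/1 + 1/1*1/5, 0/1 + 1/1*7/10) = [1/5, 7/10)
  'f': [0/1 + 1/1*7/10, 0/1 + 1/1*4/5) = [7/10, 4/5)
  'c': [0/1 + 1/1*4/5, 0/1 + 1/1*1/1) = [4/5, 1/1) <- contains code 2399/2500
  emit 'c', narrow to [4/5, 1/1)
Step 2: interval [4/5, 1/1), width = 1/1 - 4/5 = 1/5
  'b': [4/5 + 1/5*0/1, 4/5 + 1/5*1/5) = [4/5, 21/25)
  'a': [4/5 + 1/5*1/5, 4/5 + 1/5*7/10) = [21/25, 47/50)
  'f': [4/5 + 1/5*7/10, 4/5 + 1/5*4/5) = [47/50, 24/25) <- contains code 2399/2500
  'c': [4/5 + 1/5*4/5, 4/5 + 1/5*1/1) = [24/25, 1/1)
  emit 'f', narrow to [47/50, 24/25)
Step 3: interval [47/50, 24/25), width = 24/25 - 47/50 = 1/50
  'b': [47/50 + 1/50*0/1, 47/50 + 1/50*1/5) = [47/50, 118/125)
  'a': [47/50 + 1/50*1/5, 47/50 + 1/50*7/10) = [118/125, 477/500)
  'f': [47/50 + 1/50*7/10, 47/50 + 1/50*4/5) = [477/500, 239/250)
  'c': [47/50 + 1/50*4/5, 47/50 + 1/50*1/1) = [239/250, 24/25) <- contains code 2399/2500
  emit 'c', narrow to [239/250, 24/25)
Step 4: interval [239/250, 24/25), width = 24/25 - 239/250 = 1/250
  'b': [239/250 + 1/250*0/1, 239/250 + 1/250*1/5) = [239/250, 598/625)
  'a': [239/250 + 1/250*1/5, 239/250 + 1/250*7/10) = [598/625, 2397/2500)
  'f': [239/250 + 1/250*7/10, 239/250 + 1/250*4/5) = [2397/2500, 1199/1250)
  'c': [239/250 + 1/250*4/5, 239/250 + 1/250*1/1) = [1199/1250, 24/25) <- contains code 2399/2500
  emit 'c', narrow to [1199/1250, 24/25)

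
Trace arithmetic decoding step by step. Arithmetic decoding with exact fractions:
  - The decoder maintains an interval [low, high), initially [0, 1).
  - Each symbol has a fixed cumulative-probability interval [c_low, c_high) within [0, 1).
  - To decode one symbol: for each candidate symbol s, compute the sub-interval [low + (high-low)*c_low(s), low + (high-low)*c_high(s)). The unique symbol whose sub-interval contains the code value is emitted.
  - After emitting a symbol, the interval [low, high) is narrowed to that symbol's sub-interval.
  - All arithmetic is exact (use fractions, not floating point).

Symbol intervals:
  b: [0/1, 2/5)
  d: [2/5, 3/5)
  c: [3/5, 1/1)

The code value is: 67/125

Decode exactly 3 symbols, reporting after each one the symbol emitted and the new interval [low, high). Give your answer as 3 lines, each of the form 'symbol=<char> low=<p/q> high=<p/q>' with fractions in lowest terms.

Step 1: interval [0/1, 1/1), width = 1/1 - 0/1 = 1/1
  'b': [0/1 + 1/1*0/1, 0/1 + 1/1*2/5) = [0/1, 2/5)
  'd': [0/1 + 1/1*2/5, 0/1 + 1/1*3/5) = [2/5, 3/5) <- contains code 67/125
  'c': [0/1 + 1/1*3/5, 0/1 + 1/1*1/1) = [3/5, 1/1)
  emit 'd', narrow to [2/5, 3/5)
Step 2: interval [2/5, 3/5), width = 3/5 - 2/5 = 1/5
  'b': [2/5 + 1/5*0/1, 2/5 + 1/5*2/5) = [2/5, 12/25)
  'd': [2/5 + 1/5*2/5, 2/5 + 1/5*3/5) = [12/25, 13/25)
  'c': [2/5 + 1/5*3/5, 2/5 + 1/5*1/1) = [13/25, 3/5) <- contains code 67/125
  emit 'c', narrow to [13/25, 3/5)
Step 3: interval [13/25, 3/5), width = 3/5 - 13/25 = 2/25
  'b': [13/25 + 2/25*0/1, 13/25 + 2/25*2/5) = [13/25, 69/125) <- contains code 67/125
  'd': [13/25 + 2/25*2/5, 13/25 + 2/25*3/5) = [69/125, 71/125)
  'c': [13/25 + 2/25*3/5, 13/25 + 2/25*1/1) = [71/125, 3/5)
  emit 'b', narrow to [13/25, 69/125)

Answer: symbol=d low=2/5 high=3/5
symbol=c low=13/25 high=3/5
symbol=b low=13/25 high=69/125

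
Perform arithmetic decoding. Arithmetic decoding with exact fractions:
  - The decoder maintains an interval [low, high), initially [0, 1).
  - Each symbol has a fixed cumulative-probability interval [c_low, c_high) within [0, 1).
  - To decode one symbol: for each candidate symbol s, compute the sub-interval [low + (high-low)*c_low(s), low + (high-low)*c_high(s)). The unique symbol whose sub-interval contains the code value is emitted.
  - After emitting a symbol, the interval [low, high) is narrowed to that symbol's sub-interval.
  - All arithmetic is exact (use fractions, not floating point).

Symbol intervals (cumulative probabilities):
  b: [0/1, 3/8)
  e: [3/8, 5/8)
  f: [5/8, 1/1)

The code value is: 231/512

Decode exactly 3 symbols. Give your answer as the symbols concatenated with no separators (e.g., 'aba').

Step 1: interval [0/1, 1/1), width = 1/1 - 0/1 = 1/1
  'b': [0/1 + 1/1*0/1, 0/1 + 1/1*3/8) = [0/1, 3/8)
  'e': [0/1 + 1/1*3/8, 0/1 + 1/1*5/8) = [3/8, 5/8) <- contains code 231/512
  'f': [0/1 + 1/1*5/8, 0/1 + 1/1*1/1) = [5/8, 1/1)
  emit 'e', narrow to [3/8, 5/8)
Step 2: interval [3/8, 5/8), width = 5/8 - 3/8 = 1/4
  'b': [3/8 + 1/4*0/1, 3/8 + 1/4*3/8) = [3/8, 15/32) <- contains code 231/512
  'e': [3/8 + 1/4*3/8, 3/8 + 1/4*5/8) = [15/32, 17/32)
  'f': [3/8 + 1/4*5/8, 3/8 + 1/4*1/1) = [17/32, 5/8)
  emit 'b', narrow to [3/8, 15/32)
Step 3: interval [3/8, 15/32), width = 15/32 - 3/8 = 3/32
  'b': [3/8 + 3/32*0/1, 3/8 + 3/32*3/8) = [3/8, 105/256)
  'e': [3/8 + 3/32*3/8, 3/8 + 3/32*5/8) = [105/256, 111/256)
  'f': [3/8 + 3/32*5/8, 3/8 + 3/32*1/1) = [111/256, 15/32) <- contains code 231/512
  emit 'f', narrow to [111/256, 15/32)

Answer: ebf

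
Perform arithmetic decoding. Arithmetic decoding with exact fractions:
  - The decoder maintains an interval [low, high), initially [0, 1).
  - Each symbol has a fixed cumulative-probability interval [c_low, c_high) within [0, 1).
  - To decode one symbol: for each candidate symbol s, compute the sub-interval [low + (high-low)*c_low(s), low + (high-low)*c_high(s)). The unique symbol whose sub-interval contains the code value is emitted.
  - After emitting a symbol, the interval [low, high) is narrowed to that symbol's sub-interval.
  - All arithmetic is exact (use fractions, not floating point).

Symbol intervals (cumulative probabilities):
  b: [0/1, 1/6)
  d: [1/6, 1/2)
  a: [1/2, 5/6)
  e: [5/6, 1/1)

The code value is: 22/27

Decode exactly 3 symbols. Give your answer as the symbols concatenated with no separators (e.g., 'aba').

Step 1: interval [0/1, 1/1), width = 1/1 - 0/1 = 1/1
  'b': [0/1 + 1/1*0/1, 0/1 + 1/1*1/6) = [0/1, 1/6)
  'd': [0/1 + 1/1*1/6, 0/1 + 1/1*1/2) = [1/6, 1/2)
  'a': [0/1 + 1/1*1/2, 0/1 + 1/1*5/6) = [1/2, 5/6) <- contains code 22/27
  'e': [0/1 + 1/1*5/6, 0/1 + 1/1*1/1) = [5/6, 1/1)
  emit 'a', narrow to [1/2, 5/6)
Step 2: interval [1/2, 5/6), width = 5/6 - 1/2 = 1/3
  'b': [1/2 + 1/3*0/1, 1/2 + 1/3*1/6) = [1/2, 5/9)
  'd': [1/2 + 1/3*1/6, 1/2 + 1/3*1/2) = [5/9, 2/3)
  'a': [1/2 + 1/3*1/2, 1/2 + 1/3*5/6) = [2/3, 7/9)
  'e': [1/2 + 1/3*5/6, 1/2 + 1/3*1/1) = [7/9, 5/6) <- contains code 22/27
  emit 'e', narrow to [7/9, 5/6)
Step 3: interval [7/9, 5/6), width = 5/6 - 7/9 = 1/18
  'b': [7/9 + 1/18*0/1, 7/9 + 1/18*1/6) = [7/9, 85/108)
  'd': [7/9 + 1/18*1/6, 7/9 + 1/18*1/2) = [85/108, 29/36)
  'a': [7/9 + 1/18*1/2, 7/9 + 1/18*5/6) = [29/36, 89/108) <- contains code 22/27
  'e': [7/9 + 1/18*5/6, 7/9 + 1/18*1/1) = [89/108, 5/6)
  emit 'a', narrow to [29/36, 89/108)

Answer: aea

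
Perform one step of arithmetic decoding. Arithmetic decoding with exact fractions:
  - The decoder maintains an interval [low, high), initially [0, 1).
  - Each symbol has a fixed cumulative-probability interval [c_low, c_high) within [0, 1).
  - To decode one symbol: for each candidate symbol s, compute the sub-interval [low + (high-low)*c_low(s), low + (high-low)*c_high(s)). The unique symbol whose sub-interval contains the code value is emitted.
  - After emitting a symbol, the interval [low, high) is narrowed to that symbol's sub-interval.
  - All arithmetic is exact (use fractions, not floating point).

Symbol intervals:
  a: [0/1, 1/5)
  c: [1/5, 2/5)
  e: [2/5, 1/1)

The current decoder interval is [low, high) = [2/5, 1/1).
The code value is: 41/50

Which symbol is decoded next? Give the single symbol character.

Answer: e

Derivation:
Interval width = high − low = 1/1 − 2/5 = 3/5
Scaled code = (code − low) / width = (41/50 − 2/5) / 3/5 = 7/10
  a: [0/1, 1/5) 
  c: [1/5, 2/5) 
  e: [2/5, 1/1) ← scaled code falls here ✓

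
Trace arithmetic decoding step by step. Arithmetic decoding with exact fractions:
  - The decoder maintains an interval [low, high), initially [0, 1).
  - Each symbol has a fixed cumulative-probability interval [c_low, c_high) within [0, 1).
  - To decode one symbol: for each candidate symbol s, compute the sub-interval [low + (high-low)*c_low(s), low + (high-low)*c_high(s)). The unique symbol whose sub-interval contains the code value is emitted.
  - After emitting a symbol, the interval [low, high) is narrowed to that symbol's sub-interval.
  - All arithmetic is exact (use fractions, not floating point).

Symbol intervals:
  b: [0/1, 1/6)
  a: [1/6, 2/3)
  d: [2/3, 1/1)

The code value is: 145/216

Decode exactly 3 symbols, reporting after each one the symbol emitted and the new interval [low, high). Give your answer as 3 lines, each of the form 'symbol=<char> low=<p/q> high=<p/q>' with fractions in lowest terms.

Step 1: interval [0/1, 1/1), width = 1/1 - 0/1 = 1/1
  'b': [0/1 + 1/1*0/1, 0/1 + 1/1*1/6) = [0/1, 1/6)
  'a': [0/1 + 1/1*1/6, 0/1 + 1/1*2/3) = [1/6, 2/3)
  'd': [0/1 + 1/1*2/3, 0/1 + 1/1*1/1) = [2/3, 1/1) <- contains code 145/216
  emit 'd', narrow to [2/3, 1/1)
Step 2: interval [2/3, 1/1), width = 1/1 - 2/3 = 1/3
  'b': [2/3 + 1/3*0/1, 2/3 + 1/3*1/6) = [2/3, 13/18) <- contains code 145/216
  'a': [2/3 + 1/3*1/6, 2/3 + 1/3*2/3) = [13/18, 8/9)
  'd': [2/3 + 1/3*2/3, 2/3 + 1/3*1/1) = [8/9, 1/1)
  emit 'b', narrow to [2/3, 13/18)
Step 3: interval [2/3, 13/18), width = 13/18 - 2/3 = 1/18
  'b': [2/3 + 1/18*0/1, 2/3 + 1/18*1/6) = [2/3, 73/108) <- contains code 145/216
  'a': [2/3 + 1/18*1/6, 2/3 + 1/18*2/3) = [73/108, 19/27)
  'd': [2/3 + 1/18*2/3, 2/3 + 1/18*1/1) = [19/27, 13/18)
  emit 'b', narrow to [2/3, 73/108)

Answer: symbol=d low=2/3 high=1/1
symbol=b low=2/3 high=13/18
symbol=b low=2/3 high=73/108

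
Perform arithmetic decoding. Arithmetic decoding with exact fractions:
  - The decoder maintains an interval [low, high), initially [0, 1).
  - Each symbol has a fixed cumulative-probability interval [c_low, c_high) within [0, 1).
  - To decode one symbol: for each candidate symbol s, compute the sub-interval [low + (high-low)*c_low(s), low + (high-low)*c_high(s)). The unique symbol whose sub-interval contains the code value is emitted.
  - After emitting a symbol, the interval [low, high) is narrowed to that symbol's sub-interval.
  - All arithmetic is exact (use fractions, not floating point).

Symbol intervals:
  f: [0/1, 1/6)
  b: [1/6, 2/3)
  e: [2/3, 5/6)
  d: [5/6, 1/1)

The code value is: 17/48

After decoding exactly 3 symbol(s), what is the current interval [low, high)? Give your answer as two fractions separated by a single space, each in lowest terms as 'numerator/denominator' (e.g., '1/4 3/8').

Step 1: interval [0/1, 1/1), width = 1/1 - 0/1 = 1/1
  'f': [0/1 + 1/1*0/1, 0/1 + 1/1*1/6) = [0/1, 1/6)
  'b': [0/1 + 1/1*1/6, 0/1 + 1/1*2/3) = [1/6, 2/3) <- contains code 17/48
  'e': [0/1 + 1/1*2/3, 0/1 + 1/1*5/6) = [2/3, 5/6)
  'd': [0/1 + 1/1*5/6, 0/1 + 1/1*1/1) = [5/6, 1/1)
  emit 'b', narrow to [1/6, 2/3)
Step 2: interval [1/6, 2/3), width = 2/3 - 1/6 = 1/2
  'f': [1/6 + 1/2*0/1, 1/6 + 1/2*1/6) = [1/6, 1/4)
  'b': [1/6 + 1/2*1/6, 1/6 + 1/2*2/3) = [1/4, 1/2) <- contains code 17/48
  'e': [1/6 + 1/2*2/3, 1/6 + 1/2*5/6) = [1/2, 7/12)
  'd': [1/6 + 1/2*5/6, 1/6 + 1/2*1/1) = [7/12, 2/3)
  emit 'b', narrow to [1/4, 1/2)
Step 3: interval [1/4, 1/2), width = 1/2 - 1/4 = 1/4
  'f': [1/4 + 1/4*0/1, 1/4 + 1/4*1/6) = [1/4, 7/24)
  'b': [1/4 + 1/4*1/6, 1/4 + 1/4*2/3) = [7/24, 5/12) <- contains code 17/48
  'e': [1/4 + 1/4*2/3, 1/4 + 1/4*5/6) = [5/12, 11/24)
  'd': [1/4 + 1/4*5/6, 1/4 + 1/4*1/1) = [11/24, 1/2)
  emit 'b', narrow to [7/24, 5/12)

Answer: 7/24 5/12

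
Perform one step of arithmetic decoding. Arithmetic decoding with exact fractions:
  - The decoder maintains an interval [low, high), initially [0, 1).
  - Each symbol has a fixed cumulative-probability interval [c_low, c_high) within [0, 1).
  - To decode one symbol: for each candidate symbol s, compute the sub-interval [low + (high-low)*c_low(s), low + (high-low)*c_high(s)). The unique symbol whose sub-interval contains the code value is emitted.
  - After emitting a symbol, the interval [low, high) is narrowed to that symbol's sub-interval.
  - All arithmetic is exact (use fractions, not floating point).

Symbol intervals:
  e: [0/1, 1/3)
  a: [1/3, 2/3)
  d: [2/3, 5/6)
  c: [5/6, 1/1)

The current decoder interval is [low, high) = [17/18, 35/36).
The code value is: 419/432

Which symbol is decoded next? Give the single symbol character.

Answer: c

Derivation:
Interval width = high − low = 35/36 − 17/18 = 1/36
Scaled code = (code − low) / width = (419/432 − 17/18) / 1/36 = 11/12
  e: [0/1, 1/3) 
  a: [1/3, 2/3) 
  d: [2/3, 5/6) 
  c: [5/6, 1/1) ← scaled code falls here ✓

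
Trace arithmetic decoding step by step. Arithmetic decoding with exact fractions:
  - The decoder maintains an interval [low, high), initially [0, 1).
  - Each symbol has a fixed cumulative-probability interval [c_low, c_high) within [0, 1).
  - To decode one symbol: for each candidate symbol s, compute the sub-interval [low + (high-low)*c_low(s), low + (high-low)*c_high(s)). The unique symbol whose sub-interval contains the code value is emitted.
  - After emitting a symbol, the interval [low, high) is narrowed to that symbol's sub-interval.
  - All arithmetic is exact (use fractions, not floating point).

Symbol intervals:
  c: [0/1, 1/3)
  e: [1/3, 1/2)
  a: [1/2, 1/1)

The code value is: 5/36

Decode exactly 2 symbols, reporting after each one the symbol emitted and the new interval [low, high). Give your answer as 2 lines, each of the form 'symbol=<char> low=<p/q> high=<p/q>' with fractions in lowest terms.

Step 1: interval [0/1, 1/1), width = 1/1 - 0/1 = 1/1
  'c': [0/1 + 1/1*0/1, 0/1 + 1/1*1/3) = [0/1, 1/3) <- contains code 5/36
  'e': [0/1 + 1/1*1/3, 0/1 + 1/1*1/2) = [1/3, 1/2)
  'a': [0/1 + 1/1*1/2, 0/1 + 1/1*1/1) = [1/2, 1/1)
  emit 'c', narrow to [0/1, 1/3)
Step 2: interval [0/1, 1/3), width = 1/3 - 0/1 = 1/3
  'c': [0/1 + 1/3*0/1, 0/1 + 1/3*1/3) = [0/1, 1/9)
  'e': [0/1 + 1/3*1/3, 0/1 + 1/3*1/2) = [1/9, 1/6) <- contains code 5/36
  'a': [0/1 + 1/3*1/2, 0/1 + 1/3*1/1) = [1/6, 1/3)
  emit 'e', narrow to [1/9, 1/6)

Answer: symbol=c low=0/1 high=1/3
symbol=e low=1/9 high=1/6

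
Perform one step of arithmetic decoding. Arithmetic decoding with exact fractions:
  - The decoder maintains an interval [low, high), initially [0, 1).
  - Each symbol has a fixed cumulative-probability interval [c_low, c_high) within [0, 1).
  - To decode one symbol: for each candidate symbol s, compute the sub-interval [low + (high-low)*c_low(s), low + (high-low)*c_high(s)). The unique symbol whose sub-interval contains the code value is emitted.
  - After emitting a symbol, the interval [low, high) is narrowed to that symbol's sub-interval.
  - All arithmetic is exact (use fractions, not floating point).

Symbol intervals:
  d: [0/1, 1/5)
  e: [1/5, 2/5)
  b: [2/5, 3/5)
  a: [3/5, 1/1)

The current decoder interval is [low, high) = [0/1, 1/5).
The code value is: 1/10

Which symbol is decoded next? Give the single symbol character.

Answer: b

Derivation:
Interval width = high − low = 1/5 − 0/1 = 1/5
Scaled code = (code − low) / width = (1/10 − 0/1) / 1/5 = 1/2
  d: [0/1, 1/5) 
  e: [1/5, 2/5) 
  b: [2/5, 3/5) ← scaled code falls here ✓
  a: [3/5, 1/1) 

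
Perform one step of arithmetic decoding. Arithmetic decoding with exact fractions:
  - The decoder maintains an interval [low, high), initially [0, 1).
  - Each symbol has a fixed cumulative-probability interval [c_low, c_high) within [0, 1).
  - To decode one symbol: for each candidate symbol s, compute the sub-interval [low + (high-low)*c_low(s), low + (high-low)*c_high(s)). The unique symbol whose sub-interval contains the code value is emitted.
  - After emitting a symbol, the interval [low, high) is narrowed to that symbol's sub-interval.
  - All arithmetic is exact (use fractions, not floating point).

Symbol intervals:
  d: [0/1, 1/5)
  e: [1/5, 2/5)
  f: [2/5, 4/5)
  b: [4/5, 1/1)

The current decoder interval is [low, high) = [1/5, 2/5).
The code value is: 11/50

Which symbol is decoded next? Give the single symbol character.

Answer: d

Derivation:
Interval width = high − low = 2/5 − 1/5 = 1/5
Scaled code = (code − low) / width = (11/50 − 1/5) / 1/5 = 1/10
  d: [0/1, 1/5) ← scaled code falls here ✓
  e: [1/5, 2/5) 
  f: [2/5, 4/5) 
  b: [4/5, 1/1) 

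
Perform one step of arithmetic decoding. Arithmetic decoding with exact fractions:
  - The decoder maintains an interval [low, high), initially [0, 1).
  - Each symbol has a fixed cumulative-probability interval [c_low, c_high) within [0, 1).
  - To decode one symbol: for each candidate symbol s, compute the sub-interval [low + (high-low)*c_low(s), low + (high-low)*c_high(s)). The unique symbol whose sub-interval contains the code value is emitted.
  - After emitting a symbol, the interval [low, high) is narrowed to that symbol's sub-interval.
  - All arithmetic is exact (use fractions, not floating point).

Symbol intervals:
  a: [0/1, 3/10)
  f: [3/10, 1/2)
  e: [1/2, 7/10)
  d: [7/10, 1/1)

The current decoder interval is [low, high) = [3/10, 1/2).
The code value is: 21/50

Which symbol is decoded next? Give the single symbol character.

Interval width = high − low = 1/2 − 3/10 = 1/5
Scaled code = (code − low) / width = (21/50 − 3/10) / 1/5 = 3/5
  a: [0/1, 3/10) 
  f: [3/10, 1/2) 
  e: [1/2, 7/10) ← scaled code falls here ✓
  d: [7/10, 1/1) 

Answer: e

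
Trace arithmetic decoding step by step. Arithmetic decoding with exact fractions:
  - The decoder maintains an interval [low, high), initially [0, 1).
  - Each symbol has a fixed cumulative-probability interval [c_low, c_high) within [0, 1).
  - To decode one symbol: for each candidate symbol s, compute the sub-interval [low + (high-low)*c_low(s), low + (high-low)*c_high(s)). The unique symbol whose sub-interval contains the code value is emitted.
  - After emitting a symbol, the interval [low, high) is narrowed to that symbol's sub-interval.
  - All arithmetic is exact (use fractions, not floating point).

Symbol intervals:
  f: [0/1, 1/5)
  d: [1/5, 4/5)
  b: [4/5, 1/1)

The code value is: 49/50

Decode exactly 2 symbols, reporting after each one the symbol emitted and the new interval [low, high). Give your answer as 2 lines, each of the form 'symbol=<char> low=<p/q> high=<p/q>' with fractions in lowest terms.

Step 1: interval [0/1, 1/1), width = 1/1 - 0/1 = 1/1
  'f': [0/1 + 1/1*0/1, 0/1 + 1/1*1/5) = [0/1, 1/5)
  'd': [0/1 + 1/1*1/5, 0/1 + 1/1*4/5) = [1/5, 4/5)
  'b': [0/1 + 1/1*4/5, 0/1 + 1/1*1/1) = [4/5, 1/1) <- contains code 49/50
  emit 'b', narrow to [4/5, 1/1)
Step 2: interval [4/5, 1/1), width = 1/1 - 4/5 = 1/5
  'f': [4/5 + 1/5*0/1, 4/5 + 1/5*1/5) = [4/5, 21/25)
  'd': [4/5 + 1/5*1/5, 4/5 + 1/5*4/5) = [21/25, 24/25)
  'b': [4/5 + 1/5*4/5, 4/5 + 1/5*1/1) = [24/25, 1/1) <- contains code 49/50
  emit 'b', narrow to [24/25, 1/1)

Answer: symbol=b low=4/5 high=1/1
symbol=b low=24/25 high=1/1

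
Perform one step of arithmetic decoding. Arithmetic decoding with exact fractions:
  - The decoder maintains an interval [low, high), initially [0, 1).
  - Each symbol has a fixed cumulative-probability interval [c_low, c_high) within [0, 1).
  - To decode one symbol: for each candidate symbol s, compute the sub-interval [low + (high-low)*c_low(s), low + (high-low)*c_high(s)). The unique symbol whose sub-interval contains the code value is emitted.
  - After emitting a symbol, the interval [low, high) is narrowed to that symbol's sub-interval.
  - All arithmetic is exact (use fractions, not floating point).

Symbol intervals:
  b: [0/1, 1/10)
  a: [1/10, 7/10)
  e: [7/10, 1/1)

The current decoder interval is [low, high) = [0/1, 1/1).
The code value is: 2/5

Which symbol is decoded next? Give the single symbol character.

Interval width = high − low = 1/1 − 0/1 = 1/1
Scaled code = (code − low) / width = (2/5 − 0/1) / 1/1 = 2/5
  b: [0/1, 1/10) 
  a: [1/10, 7/10) ← scaled code falls here ✓
  e: [7/10, 1/1) 

Answer: a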